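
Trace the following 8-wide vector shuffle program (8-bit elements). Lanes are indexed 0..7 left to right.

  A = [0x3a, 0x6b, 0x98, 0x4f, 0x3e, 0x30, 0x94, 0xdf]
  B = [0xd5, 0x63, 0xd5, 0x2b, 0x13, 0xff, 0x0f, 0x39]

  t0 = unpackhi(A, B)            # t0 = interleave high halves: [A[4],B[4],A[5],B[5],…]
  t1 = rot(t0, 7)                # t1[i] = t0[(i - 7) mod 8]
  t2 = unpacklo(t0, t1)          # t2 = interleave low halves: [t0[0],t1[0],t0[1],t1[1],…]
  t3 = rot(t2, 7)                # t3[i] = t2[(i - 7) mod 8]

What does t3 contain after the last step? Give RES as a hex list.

t0 = [0x3e, 0x13, 0x30, 0xff, 0x94, 0x0f, 0xdf, 0x39]
t1 = [0x13, 0x30, 0xff, 0x94, 0x0f, 0xdf, 0x39, 0x3e]
t2 = [0x3e, 0x13, 0x13, 0x30, 0x30, 0xff, 0xff, 0x94]
t3 = [0x13, 0x13, 0x30, 0x30, 0xff, 0xff, 0x94, 0x3e]

RES = [ 0x13  0x13  0x30  0x30  0xff  0xff  0x94  0x3e ]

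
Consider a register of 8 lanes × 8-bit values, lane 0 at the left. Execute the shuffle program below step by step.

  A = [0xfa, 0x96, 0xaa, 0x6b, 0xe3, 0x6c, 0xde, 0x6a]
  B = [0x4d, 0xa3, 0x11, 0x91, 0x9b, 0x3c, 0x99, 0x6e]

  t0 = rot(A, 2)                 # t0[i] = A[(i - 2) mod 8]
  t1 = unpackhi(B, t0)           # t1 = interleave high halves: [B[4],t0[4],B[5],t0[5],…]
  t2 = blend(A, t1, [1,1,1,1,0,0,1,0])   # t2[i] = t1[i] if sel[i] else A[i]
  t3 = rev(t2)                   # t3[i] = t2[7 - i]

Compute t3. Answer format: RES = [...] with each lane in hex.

→ t0 |de|6a|fa|96|aa|6b|e3|6c|
→ t1 |9b|aa|3c|6b|99|e3|6e|6c|
→ t2 |9b|aa|3c|6b|e3|6c|6e|6a|
→ t3 |6a|6e|6c|e3|6b|3c|aa|9b|

RES = [0x6a, 0x6e, 0x6c, 0xe3, 0x6b, 0x3c, 0xaa, 0x9b]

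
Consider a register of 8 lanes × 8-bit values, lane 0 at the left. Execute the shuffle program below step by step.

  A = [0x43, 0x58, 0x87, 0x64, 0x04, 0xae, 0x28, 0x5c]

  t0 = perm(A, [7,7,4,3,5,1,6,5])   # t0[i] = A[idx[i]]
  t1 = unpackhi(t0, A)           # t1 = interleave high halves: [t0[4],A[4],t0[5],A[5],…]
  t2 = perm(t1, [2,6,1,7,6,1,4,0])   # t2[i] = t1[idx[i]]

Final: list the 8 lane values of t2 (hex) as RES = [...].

RES = [ 0x58  0xae  0x04  0x5c  0xae  0x04  0x28  0xae ]

  t0: 5c 5c 04 64 ae 58 28 ae
  t1: ae 04 58 ae 28 28 ae 5c
  t2: 58 ae 04 5c ae 04 28 ae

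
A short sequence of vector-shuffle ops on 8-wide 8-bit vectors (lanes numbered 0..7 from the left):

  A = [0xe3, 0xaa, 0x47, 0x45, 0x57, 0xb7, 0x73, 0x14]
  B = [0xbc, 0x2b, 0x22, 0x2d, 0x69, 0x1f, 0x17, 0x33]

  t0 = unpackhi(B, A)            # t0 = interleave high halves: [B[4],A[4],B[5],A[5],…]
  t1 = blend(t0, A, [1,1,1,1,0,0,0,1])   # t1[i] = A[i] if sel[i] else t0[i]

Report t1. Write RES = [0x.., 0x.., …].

t0 = [0x69, 0x57, 0x1f, 0xb7, 0x17, 0x73, 0x33, 0x14]
t1 = [0xe3, 0xaa, 0x47, 0x45, 0x17, 0x73, 0x33, 0x14]

RES = [ 0xe3  0xaa  0x47  0x45  0x17  0x73  0x33  0x14 ]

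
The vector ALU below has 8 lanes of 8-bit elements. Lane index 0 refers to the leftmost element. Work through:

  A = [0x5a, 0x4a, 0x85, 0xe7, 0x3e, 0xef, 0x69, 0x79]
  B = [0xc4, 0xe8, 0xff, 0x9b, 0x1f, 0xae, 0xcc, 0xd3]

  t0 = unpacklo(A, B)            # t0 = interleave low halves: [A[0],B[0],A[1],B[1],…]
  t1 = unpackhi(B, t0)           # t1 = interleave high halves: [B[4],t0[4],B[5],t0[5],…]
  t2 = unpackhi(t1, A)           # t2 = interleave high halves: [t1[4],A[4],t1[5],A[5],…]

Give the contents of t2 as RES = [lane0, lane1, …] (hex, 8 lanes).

  t0: 5a c4 4a e8 85 ff e7 9b
  t1: 1f 85 ae ff cc e7 d3 9b
  t2: cc 3e e7 ef d3 69 9b 79

RES = [0xcc, 0x3e, 0xe7, 0xef, 0xd3, 0x69, 0x9b, 0x79]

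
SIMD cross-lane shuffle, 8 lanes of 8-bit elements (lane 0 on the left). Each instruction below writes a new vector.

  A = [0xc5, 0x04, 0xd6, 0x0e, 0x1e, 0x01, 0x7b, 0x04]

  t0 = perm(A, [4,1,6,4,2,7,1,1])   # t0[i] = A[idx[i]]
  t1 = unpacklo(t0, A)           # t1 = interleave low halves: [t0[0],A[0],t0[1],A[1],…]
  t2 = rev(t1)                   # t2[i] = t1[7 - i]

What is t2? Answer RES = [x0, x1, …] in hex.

RES = [0x0e, 0x1e, 0xd6, 0x7b, 0x04, 0x04, 0xc5, 0x1e]

t0 = [0x1e, 0x04, 0x7b, 0x1e, 0xd6, 0x04, 0x04, 0x04]
t1 = [0x1e, 0xc5, 0x04, 0x04, 0x7b, 0xd6, 0x1e, 0x0e]
t2 = [0x0e, 0x1e, 0xd6, 0x7b, 0x04, 0x04, 0xc5, 0x1e]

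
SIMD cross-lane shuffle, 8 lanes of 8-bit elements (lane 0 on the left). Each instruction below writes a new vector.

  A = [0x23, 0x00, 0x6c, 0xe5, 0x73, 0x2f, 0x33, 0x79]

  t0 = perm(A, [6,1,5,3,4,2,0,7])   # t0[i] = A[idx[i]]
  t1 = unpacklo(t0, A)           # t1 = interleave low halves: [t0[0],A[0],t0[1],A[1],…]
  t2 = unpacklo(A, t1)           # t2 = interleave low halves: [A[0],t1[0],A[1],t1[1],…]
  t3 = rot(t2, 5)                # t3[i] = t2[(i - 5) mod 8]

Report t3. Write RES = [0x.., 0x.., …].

RES = [0x23, 0x6c, 0x00, 0xe5, 0x00, 0x23, 0x33, 0x00]

→ t0 |33|00|2f|e5|73|6c|23|79|
→ t1 |33|23|00|00|2f|6c|e5|e5|
→ t2 |23|33|00|23|6c|00|e5|00|
→ t3 |23|6c|00|e5|00|23|33|00|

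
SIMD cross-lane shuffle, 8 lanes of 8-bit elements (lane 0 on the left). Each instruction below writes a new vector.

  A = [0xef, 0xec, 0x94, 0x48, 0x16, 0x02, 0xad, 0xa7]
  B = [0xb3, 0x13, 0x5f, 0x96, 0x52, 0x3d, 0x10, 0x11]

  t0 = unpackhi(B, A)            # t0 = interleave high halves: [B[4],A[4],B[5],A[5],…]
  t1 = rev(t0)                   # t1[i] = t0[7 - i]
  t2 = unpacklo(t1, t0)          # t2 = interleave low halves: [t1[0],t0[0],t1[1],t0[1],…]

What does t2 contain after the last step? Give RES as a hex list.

RES = [0xa7, 0x52, 0x11, 0x16, 0xad, 0x3d, 0x10, 0x02]

  t0: 52 16 3d 02 10 ad 11 a7
  t1: a7 11 ad 10 02 3d 16 52
  t2: a7 52 11 16 ad 3d 10 02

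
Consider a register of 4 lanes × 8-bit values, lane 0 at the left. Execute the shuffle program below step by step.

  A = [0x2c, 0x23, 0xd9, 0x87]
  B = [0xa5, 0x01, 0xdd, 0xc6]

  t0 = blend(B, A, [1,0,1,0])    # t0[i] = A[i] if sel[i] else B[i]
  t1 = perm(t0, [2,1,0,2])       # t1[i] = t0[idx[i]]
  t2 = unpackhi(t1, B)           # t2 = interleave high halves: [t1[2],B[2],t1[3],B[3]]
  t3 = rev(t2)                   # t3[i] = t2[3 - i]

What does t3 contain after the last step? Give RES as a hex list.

t0 = [0x2c, 0x01, 0xd9, 0xc6]
t1 = [0xd9, 0x01, 0x2c, 0xd9]
t2 = [0x2c, 0xdd, 0xd9, 0xc6]
t3 = [0xc6, 0xd9, 0xdd, 0x2c]

RES = [ 0xc6  0xd9  0xdd  0x2c ]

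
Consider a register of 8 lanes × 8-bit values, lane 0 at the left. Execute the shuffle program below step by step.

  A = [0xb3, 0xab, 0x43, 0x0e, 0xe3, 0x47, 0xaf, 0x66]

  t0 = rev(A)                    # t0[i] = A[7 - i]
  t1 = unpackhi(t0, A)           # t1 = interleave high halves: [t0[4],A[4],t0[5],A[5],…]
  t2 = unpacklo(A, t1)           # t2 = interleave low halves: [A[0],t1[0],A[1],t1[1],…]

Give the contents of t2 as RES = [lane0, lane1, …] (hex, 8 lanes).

RES = [0xb3, 0x0e, 0xab, 0xe3, 0x43, 0x43, 0x0e, 0x47]

t0 = [0x66, 0xaf, 0x47, 0xe3, 0x0e, 0x43, 0xab, 0xb3]
t1 = [0x0e, 0xe3, 0x43, 0x47, 0xab, 0xaf, 0xb3, 0x66]
t2 = [0xb3, 0x0e, 0xab, 0xe3, 0x43, 0x43, 0x0e, 0x47]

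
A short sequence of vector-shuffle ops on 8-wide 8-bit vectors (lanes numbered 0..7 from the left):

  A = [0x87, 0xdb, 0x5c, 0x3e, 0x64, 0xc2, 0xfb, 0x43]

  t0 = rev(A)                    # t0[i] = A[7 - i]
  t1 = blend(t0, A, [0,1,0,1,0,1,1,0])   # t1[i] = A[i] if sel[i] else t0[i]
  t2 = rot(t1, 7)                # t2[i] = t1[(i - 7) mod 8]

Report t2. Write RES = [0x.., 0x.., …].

→ t0 |43|fb|c2|64|3e|5c|db|87|
→ t1 |43|db|c2|3e|3e|c2|fb|87|
→ t2 |db|c2|3e|3e|c2|fb|87|43|

RES = [ 0xdb  0xc2  0x3e  0x3e  0xc2  0xfb  0x87  0x43 ]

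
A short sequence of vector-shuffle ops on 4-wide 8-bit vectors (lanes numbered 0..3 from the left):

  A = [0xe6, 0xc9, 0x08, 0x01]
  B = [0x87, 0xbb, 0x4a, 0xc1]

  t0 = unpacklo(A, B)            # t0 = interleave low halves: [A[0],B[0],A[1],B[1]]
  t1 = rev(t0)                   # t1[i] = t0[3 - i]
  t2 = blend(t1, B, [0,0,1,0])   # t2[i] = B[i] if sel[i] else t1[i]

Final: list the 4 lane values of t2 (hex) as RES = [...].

→ t0 |e6|87|c9|bb|
→ t1 |bb|c9|87|e6|
→ t2 |bb|c9|4a|e6|

RES = [0xbb, 0xc9, 0x4a, 0xe6]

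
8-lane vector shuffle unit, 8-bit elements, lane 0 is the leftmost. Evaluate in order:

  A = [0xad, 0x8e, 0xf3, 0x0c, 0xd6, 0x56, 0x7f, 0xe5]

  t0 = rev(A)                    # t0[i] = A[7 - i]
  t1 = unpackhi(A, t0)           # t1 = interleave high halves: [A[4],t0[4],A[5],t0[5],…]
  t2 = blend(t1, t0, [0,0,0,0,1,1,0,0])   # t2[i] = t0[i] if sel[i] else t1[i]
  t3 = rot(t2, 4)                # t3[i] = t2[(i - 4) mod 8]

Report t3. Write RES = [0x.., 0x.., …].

t0 = [0xe5, 0x7f, 0x56, 0xd6, 0x0c, 0xf3, 0x8e, 0xad]
t1 = [0xd6, 0x0c, 0x56, 0xf3, 0x7f, 0x8e, 0xe5, 0xad]
t2 = [0xd6, 0x0c, 0x56, 0xf3, 0x0c, 0xf3, 0xe5, 0xad]
t3 = [0x0c, 0xf3, 0xe5, 0xad, 0xd6, 0x0c, 0x56, 0xf3]

RES = [ 0x0c  0xf3  0xe5  0xad  0xd6  0x0c  0x56  0xf3 ]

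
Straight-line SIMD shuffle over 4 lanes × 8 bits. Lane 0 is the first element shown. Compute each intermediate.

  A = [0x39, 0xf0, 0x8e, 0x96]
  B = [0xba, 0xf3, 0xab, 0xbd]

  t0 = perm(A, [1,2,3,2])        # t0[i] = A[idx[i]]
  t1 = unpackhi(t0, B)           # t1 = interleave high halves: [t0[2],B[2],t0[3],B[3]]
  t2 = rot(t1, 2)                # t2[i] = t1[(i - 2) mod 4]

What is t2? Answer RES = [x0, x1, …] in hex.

RES = [ 0x8e  0xbd  0x96  0xab ]

→ t0 |f0|8e|96|8e|
→ t1 |96|ab|8e|bd|
→ t2 |8e|bd|96|ab|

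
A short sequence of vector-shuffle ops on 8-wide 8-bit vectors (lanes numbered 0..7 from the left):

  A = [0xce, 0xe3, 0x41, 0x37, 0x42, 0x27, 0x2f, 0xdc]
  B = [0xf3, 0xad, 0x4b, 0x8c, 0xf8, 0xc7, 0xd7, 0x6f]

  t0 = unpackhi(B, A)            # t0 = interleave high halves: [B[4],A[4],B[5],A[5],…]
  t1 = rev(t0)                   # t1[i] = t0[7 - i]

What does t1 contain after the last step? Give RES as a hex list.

RES = [ 0xdc  0x6f  0x2f  0xd7  0x27  0xc7  0x42  0xf8 ]

→ t0 |f8|42|c7|27|d7|2f|6f|dc|
→ t1 |dc|6f|2f|d7|27|c7|42|f8|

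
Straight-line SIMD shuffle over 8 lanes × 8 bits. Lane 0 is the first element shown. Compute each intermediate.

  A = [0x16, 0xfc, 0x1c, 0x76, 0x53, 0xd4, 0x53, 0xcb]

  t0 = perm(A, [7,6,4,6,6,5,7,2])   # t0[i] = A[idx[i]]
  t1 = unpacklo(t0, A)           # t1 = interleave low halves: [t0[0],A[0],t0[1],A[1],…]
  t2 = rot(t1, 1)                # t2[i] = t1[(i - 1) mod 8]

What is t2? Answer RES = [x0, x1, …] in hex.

→ t0 |cb|53|53|53|53|d4|cb|1c|
→ t1 |cb|16|53|fc|53|1c|53|76|
→ t2 |76|cb|16|53|fc|53|1c|53|

RES = [ 0x76  0xcb  0x16  0x53  0xfc  0x53  0x1c  0x53 ]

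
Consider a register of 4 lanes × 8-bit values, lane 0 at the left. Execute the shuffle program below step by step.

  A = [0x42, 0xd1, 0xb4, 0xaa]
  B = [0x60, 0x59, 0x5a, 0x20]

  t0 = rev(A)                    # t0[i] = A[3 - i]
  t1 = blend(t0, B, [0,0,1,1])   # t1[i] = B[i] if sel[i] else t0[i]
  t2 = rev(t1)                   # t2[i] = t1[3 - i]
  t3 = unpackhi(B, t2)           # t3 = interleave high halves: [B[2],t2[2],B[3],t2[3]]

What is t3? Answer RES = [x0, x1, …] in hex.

t0 = [0xaa, 0xb4, 0xd1, 0x42]
t1 = [0xaa, 0xb4, 0x5a, 0x20]
t2 = [0x20, 0x5a, 0xb4, 0xaa]
t3 = [0x5a, 0xb4, 0x20, 0xaa]

RES = [ 0x5a  0xb4  0x20  0xaa ]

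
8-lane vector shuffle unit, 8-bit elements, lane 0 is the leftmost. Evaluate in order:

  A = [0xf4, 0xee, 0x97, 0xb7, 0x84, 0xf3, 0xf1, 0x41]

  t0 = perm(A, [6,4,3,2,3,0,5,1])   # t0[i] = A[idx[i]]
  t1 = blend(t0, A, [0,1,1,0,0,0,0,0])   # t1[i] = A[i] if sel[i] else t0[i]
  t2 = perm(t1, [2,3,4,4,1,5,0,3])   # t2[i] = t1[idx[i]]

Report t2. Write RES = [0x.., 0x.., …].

RES = [ 0x97  0x97  0xb7  0xb7  0xee  0xf4  0xf1  0x97 ]

t0 = [0xf1, 0x84, 0xb7, 0x97, 0xb7, 0xf4, 0xf3, 0xee]
t1 = [0xf1, 0xee, 0x97, 0x97, 0xb7, 0xf4, 0xf3, 0xee]
t2 = [0x97, 0x97, 0xb7, 0xb7, 0xee, 0xf4, 0xf1, 0x97]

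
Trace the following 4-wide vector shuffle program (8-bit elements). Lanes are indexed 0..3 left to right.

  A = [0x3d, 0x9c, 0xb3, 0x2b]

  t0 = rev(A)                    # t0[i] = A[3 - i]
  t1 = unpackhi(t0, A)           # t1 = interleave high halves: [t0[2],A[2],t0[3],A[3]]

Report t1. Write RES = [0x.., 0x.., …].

RES = [0x9c, 0xb3, 0x3d, 0x2b]

t0 = [0x2b, 0xb3, 0x9c, 0x3d]
t1 = [0x9c, 0xb3, 0x3d, 0x2b]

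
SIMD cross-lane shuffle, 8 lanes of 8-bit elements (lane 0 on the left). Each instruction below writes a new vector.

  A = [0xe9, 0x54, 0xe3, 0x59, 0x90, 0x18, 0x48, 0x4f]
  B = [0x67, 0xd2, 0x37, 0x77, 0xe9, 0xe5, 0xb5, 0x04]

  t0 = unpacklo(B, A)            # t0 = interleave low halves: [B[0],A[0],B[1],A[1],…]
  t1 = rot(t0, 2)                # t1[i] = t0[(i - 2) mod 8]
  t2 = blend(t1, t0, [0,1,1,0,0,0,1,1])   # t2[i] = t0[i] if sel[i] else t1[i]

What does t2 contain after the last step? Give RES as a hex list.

RES = [0x77, 0xe9, 0xd2, 0xe9, 0xd2, 0x54, 0x77, 0x59]

t0 = [0x67, 0xe9, 0xd2, 0x54, 0x37, 0xe3, 0x77, 0x59]
t1 = [0x77, 0x59, 0x67, 0xe9, 0xd2, 0x54, 0x37, 0xe3]
t2 = [0x77, 0xe9, 0xd2, 0xe9, 0xd2, 0x54, 0x77, 0x59]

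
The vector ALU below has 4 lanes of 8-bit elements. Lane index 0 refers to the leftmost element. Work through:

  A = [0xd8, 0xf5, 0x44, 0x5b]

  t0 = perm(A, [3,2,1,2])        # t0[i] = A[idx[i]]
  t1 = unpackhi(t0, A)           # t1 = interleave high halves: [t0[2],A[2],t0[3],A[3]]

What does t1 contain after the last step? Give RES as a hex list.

t0 = [0x5b, 0x44, 0xf5, 0x44]
t1 = [0xf5, 0x44, 0x44, 0x5b]

RES = [0xf5, 0x44, 0x44, 0x5b]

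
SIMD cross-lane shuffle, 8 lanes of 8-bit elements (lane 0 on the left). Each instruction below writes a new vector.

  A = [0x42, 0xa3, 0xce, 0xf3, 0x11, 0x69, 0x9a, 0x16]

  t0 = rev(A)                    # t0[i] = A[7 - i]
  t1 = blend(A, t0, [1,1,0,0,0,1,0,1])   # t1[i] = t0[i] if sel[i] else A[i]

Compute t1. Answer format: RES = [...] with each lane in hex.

RES = [0x16, 0x9a, 0xce, 0xf3, 0x11, 0xce, 0x9a, 0x42]

t0 = [0x16, 0x9a, 0x69, 0x11, 0xf3, 0xce, 0xa3, 0x42]
t1 = [0x16, 0x9a, 0xce, 0xf3, 0x11, 0xce, 0x9a, 0x42]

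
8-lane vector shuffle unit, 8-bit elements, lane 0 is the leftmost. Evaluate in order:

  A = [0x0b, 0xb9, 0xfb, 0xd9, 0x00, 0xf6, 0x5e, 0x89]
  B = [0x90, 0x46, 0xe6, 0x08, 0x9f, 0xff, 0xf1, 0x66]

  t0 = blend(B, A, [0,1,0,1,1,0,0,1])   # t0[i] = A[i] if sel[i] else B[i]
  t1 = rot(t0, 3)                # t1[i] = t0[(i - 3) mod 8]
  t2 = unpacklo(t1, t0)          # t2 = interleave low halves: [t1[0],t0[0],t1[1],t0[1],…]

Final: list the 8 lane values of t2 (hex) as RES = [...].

RES = [ 0xff  0x90  0xf1  0xb9  0x89  0xe6  0x90  0xd9 ]

  t0: 90 b9 e6 d9 00 ff f1 89
  t1: ff f1 89 90 b9 e6 d9 00
  t2: ff 90 f1 b9 89 e6 90 d9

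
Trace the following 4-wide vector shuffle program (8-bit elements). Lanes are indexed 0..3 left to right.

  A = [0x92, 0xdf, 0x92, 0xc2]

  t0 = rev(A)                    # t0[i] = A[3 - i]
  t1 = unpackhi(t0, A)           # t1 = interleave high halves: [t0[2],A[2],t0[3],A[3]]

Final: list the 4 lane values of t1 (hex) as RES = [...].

RES = [0xdf, 0x92, 0x92, 0xc2]

t0 = [0xc2, 0x92, 0xdf, 0x92]
t1 = [0xdf, 0x92, 0x92, 0xc2]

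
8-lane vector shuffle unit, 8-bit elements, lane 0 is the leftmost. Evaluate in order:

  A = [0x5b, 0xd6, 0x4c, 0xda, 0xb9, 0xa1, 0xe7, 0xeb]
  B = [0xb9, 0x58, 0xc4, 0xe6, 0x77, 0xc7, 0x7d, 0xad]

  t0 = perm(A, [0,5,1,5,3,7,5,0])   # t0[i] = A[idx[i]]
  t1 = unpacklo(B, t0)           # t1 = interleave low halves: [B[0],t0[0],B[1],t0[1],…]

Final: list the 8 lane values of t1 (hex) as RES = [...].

  t0: 5b a1 d6 a1 da eb a1 5b
  t1: b9 5b 58 a1 c4 d6 e6 a1

RES = [ 0xb9  0x5b  0x58  0xa1  0xc4  0xd6  0xe6  0xa1 ]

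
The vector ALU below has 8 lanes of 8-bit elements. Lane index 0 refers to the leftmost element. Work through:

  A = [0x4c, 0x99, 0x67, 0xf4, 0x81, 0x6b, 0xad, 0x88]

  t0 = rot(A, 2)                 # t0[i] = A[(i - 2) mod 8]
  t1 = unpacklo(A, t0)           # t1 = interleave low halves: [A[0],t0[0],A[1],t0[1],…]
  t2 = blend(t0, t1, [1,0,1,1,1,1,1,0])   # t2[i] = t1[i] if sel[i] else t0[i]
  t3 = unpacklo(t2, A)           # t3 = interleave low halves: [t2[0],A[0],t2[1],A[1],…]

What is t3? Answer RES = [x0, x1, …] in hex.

t0 = [0xad, 0x88, 0x4c, 0x99, 0x67, 0xf4, 0x81, 0x6b]
t1 = [0x4c, 0xad, 0x99, 0x88, 0x67, 0x4c, 0xf4, 0x99]
t2 = [0x4c, 0x88, 0x99, 0x88, 0x67, 0x4c, 0xf4, 0x6b]
t3 = [0x4c, 0x4c, 0x88, 0x99, 0x99, 0x67, 0x88, 0xf4]

RES = [0x4c, 0x4c, 0x88, 0x99, 0x99, 0x67, 0x88, 0xf4]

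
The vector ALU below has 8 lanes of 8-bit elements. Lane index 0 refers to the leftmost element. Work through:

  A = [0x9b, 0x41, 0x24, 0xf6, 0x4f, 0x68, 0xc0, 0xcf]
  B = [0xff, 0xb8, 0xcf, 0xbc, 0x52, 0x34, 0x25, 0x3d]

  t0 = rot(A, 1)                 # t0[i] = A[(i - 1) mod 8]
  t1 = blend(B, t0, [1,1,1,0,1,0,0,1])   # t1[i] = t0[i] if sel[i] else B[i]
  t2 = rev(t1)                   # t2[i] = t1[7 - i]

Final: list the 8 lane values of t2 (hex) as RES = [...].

t0 = [0xcf, 0x9b, 0x41, 0x24, 0xf6, 0x4f, 0x68, 0xc0]
t1 = [0xcf, 0x9b, 0x41, 0xbc, 0xf6, 0x34, 0x25, 0xc0]
t2 = [0xc0, 0x25, 0x34, 0xf6, 0xbc, 0x41, 0x9b, 0xcf]

RES = [ 0xc0  0x25  0x34  0xf6  0xbc  0x41  0x9b  0xcf ]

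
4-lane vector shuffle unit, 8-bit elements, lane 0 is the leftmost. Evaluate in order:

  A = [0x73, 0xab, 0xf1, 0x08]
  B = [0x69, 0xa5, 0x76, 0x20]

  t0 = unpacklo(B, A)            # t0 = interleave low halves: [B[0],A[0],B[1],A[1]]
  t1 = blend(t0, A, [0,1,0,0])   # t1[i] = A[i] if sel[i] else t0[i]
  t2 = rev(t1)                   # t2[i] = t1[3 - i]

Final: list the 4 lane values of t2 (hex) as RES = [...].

t0 = [0x69, 0x73, 0xa5, 0xab]
t1 = [0x69, 0xab, 0xa5, 0xab]
t2 = [0xab, 0xa5, 0xab, 0x69]

RES = [0xab, 0xa5, 0xab, 0x69]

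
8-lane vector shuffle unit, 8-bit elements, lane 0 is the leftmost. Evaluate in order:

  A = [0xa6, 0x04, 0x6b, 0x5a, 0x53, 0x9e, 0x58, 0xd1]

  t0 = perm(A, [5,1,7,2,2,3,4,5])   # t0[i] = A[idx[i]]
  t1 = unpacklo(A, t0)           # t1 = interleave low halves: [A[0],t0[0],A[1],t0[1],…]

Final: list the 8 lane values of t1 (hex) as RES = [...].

RES = [ 0xa6  0x9e  0x04  0x04  0x6b  0xd1  0x5a  0x6b ]

  t0: 9e 04 d1 6b 6b 5a 53 9e
  t1: a6 9e 04 04 6b d1 5a 6b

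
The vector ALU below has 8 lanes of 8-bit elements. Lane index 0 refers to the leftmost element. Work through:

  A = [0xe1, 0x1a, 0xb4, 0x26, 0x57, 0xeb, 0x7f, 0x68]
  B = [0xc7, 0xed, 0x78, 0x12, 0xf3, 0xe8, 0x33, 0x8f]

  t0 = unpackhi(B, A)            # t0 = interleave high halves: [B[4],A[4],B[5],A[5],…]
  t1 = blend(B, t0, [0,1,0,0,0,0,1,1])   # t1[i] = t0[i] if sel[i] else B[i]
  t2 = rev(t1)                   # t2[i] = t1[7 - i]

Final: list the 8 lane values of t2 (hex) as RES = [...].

RES = [0x68, 0x8f, 0xe8, 0xf3, 0x12, 0x78, 0x57, 0xc7]

→ t0 |f3|57|e8|eb|33|7f|8f|68|
→ t1 |c7|57|78|12|f3|e8|8f|68|
→ t2 |68|8f|e8|f3|12|78|57|c7|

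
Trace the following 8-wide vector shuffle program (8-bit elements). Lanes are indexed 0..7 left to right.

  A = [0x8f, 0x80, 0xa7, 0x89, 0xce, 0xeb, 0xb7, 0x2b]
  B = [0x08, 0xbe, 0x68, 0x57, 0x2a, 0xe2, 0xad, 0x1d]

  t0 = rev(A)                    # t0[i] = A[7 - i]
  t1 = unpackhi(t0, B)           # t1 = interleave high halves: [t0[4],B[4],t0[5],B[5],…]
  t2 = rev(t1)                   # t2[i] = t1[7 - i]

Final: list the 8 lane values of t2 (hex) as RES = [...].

RES = [0x1d, 0x8f, 0xad, 0x80, 0xe2, 0xa7, 0x2a, 0x89]

t0 = [0x2b, 0xb7, 0xeb, 0xce, 0x89, 0xa7, 0x80, 0x8f]
t1 = [0x89, 0x2a, 0xa7, 0xe2, 0x80, 0xad, 0x8f, 0x1d]
t2 = [0x1d, 0x8f, 0xad, 0x80, 0xe2, 0xa7, 0x2a, 0x89]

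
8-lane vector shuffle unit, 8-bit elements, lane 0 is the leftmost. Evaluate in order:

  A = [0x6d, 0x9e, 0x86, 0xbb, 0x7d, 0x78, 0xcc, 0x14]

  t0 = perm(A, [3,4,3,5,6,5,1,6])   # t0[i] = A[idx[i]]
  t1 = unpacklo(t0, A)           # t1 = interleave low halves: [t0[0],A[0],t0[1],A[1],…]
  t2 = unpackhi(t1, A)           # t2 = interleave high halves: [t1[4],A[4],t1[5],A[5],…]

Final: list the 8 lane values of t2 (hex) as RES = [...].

RES = [ 0xbb  0x7d  0x86  0x78  0x78  0xcc  0xbb  0x14 ]

→ t0 |bb|7d|bb|78|cc|78|9e|cc|
→ t1 |bb|6d|7d|9e|bb|86|78|bb|
→ t2 |bb|7d|86|78|78|cc|bb|14|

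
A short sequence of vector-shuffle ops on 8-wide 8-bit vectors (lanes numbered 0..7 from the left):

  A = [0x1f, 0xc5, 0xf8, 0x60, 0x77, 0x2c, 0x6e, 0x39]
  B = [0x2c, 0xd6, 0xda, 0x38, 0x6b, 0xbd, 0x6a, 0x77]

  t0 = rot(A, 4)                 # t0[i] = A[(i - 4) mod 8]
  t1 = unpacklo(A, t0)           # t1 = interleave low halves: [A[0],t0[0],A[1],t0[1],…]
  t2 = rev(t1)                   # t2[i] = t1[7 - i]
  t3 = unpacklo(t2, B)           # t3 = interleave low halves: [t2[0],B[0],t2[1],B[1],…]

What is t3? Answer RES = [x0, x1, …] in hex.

  t0: 77 2c 6e 39 1f c5 f8 60
  t1: 1f 77 c5 2c f8 6e 60 39
  t2: 39 60 6e f8 2c c5 77 1f
  t3: 39 2c 60 d6 6e da f8 38

RES = [0x39, 0x2c, 0x60, 0xd6, 0x6e, 0xda, 0xf8, 0x38]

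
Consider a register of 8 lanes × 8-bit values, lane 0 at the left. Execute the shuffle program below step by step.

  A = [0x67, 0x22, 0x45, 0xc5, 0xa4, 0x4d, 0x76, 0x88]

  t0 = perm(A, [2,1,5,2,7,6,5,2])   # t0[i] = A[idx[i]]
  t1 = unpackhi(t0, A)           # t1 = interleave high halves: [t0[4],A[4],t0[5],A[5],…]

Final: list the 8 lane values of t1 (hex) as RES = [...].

RES = [0x88, 0xa4, 0x76, 0x4d, 0x4d, 0x76, 0x45, 0x88]

→ t0 |45|22|4d|45|88|76|4d|45|
→ t1 |88|a4|76|4d|4d|76|45|88|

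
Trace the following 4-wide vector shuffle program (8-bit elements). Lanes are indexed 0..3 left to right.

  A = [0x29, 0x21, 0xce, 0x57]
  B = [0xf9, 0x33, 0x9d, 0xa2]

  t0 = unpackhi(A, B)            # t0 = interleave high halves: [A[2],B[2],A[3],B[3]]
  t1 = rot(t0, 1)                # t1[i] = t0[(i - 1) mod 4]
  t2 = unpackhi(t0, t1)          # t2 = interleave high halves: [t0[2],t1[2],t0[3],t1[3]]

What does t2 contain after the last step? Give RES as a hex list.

→ t0 |ce|9d|57|a2|
→ t1 |a2|ce|9d|57|
→ t2 |57|9d|a2|57|

RES = [ 0x57  0x9d  0xa2  0x57 ]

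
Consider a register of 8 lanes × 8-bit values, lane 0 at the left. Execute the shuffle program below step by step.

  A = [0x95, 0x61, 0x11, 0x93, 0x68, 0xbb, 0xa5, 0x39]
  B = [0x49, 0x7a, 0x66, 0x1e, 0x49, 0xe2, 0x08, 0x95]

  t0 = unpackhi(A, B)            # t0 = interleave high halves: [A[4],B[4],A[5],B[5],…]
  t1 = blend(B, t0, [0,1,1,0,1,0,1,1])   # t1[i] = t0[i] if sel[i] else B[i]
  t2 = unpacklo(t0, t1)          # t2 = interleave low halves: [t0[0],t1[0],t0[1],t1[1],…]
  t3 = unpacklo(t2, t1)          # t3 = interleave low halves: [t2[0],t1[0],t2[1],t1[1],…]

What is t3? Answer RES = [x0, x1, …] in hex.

t0 = [0x68, 0x49, 0xbb, 0xe2, 0xa5, 0x08, 0x39, 0x95]
t1 = [0x49, 0x49, 0xbb, 0x1e, 0xa5, 0xe2, 0x39, 0x95]
t2 = [0x68, 0x49, 0x49, 0x49, 0xbb, 0xbb, 0xe2, 0x1e]
t3 = [0x68, 0x49, 0x49, 0x49, 0x49, 0xbb, 0x49, 0x1e]

RES = [0x68, 0x49, 0x49, 0x49, 0x49, 0xbb, 0x49, 0x1e]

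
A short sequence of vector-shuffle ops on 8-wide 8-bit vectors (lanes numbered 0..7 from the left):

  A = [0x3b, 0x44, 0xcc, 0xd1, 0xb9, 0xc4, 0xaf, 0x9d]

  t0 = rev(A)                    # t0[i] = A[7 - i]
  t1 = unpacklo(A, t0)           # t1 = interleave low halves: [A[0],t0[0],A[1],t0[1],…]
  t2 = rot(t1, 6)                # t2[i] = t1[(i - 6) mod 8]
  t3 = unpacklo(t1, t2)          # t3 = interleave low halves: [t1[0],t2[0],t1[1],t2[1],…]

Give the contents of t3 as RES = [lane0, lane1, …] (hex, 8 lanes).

  t0: 9d af c4 b9 d1 cc 44 3b
  t1: 3b 9d 44 af cc c4 d1 b9
  t2: 44 af cc c4 d1 b9 3b 9d
  t3: 3b 44 9d af 44 cc af c4

RES = [ 0x3b  0x44  0x9d  0xaf  0x44  0xcc  0xaf  0xc4 ]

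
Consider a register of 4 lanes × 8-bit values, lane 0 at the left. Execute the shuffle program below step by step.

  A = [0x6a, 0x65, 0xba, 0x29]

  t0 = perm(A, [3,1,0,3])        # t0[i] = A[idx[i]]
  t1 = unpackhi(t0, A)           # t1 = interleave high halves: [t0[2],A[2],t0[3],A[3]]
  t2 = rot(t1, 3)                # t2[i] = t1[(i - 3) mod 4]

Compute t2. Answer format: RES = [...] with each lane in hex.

RES = [0xba, 0x29, 0x29, 0x6a]

t0 = [0x29, 0x65, 0x6a, 0x29]
t1 = [0x6a, 0xba, 0x29, 0x29]
t2 = [0xba, 0x29, 0x29, 0x6a]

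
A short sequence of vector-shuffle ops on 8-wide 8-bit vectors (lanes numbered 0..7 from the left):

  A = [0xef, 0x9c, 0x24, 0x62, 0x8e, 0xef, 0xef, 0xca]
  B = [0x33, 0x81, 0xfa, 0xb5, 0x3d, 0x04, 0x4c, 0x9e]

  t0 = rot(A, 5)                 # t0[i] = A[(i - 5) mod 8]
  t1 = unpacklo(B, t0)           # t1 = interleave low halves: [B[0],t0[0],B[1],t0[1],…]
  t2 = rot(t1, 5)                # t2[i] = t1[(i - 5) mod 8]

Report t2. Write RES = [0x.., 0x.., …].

RES = [ 0x8e  0xfa  0xef  0xb5  0xef  0x33  0x62  0x81 ]

→ t0 |62|8e|ef|ef|ca|ef|9c|24|
→ t1 |33|62|81|8e|fa|ef|b5|ef|
→ t2 |8e|fa|ef|b5|ef|33|62|81|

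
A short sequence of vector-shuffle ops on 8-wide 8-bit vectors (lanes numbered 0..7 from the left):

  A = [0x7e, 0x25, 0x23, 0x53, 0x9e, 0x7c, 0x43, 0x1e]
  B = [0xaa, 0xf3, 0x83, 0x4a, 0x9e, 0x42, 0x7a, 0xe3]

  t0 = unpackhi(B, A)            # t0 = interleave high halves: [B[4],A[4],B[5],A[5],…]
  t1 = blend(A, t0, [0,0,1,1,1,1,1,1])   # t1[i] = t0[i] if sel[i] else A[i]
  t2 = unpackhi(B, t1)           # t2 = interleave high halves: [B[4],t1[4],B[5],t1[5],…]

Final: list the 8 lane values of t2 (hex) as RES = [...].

RES = [0x9e, 0x7a, 0x42, 0x43, 0x7a, 0xe3, 0xe3, 0x1e]

  t0: 9e 9e 42 7c 7a 43 e3 1e
  t1: 7e 25 42 7c 7a 43 e3 1e
  t2: 9e 7a 42 43 7a e3 e3 1e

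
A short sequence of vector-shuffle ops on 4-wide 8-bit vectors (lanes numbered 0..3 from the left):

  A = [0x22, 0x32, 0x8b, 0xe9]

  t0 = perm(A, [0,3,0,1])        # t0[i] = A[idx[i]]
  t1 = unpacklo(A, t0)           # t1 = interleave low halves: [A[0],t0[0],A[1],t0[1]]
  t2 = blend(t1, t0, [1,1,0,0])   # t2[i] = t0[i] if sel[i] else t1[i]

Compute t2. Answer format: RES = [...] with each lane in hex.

  t0: 22 e9 22 32
  t1: 22 22 32 e9
  t2: 22 e9 32 e9

RES = [0x22, 0xe9, 0x32, 0xe9]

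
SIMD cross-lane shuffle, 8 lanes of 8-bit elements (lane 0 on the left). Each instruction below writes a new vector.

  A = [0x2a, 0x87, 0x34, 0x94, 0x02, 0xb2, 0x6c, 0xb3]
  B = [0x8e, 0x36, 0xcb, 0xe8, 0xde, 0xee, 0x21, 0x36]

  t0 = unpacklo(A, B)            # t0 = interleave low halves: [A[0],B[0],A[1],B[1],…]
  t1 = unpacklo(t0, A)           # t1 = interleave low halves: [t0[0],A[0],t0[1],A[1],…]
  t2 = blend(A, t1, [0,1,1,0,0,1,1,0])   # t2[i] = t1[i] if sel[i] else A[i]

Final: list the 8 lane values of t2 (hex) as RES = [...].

RES = [ 0x2a  0x2a  0x8e  0x94  0x02  0x34  0x36  0xb3 ]

  t0: 2a 8e 87 36 34 cb 94 e8
  t1: 2a 2a 8e 87 87 34 36 94
  t2: 2a 2a 8e 94 02 34 36 b3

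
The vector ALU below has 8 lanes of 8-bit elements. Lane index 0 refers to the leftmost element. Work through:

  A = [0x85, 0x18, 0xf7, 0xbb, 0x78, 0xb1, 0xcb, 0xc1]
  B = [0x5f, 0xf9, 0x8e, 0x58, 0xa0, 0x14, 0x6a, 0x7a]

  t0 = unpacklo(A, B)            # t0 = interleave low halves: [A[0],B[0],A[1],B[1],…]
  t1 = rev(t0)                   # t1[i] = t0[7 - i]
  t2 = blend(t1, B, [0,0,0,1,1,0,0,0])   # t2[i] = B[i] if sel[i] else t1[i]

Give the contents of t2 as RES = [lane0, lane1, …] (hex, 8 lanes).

RES = [0x58, 0xbb, 0x8e, 0x58, 0xa0, 0x18, 0x5f, 0x85]

t0 = [0x85, 0x5f, 0x18, 0xf9, 0xf7, 0x8e, 0xbb, 0x58]
t1 = [0x58, 0xbb, 0x8e, 0xf7, 0xf9, 0x18, 0x5f, 0x85]
t2 = [0x58, 0xbb, 0x8e, 0x58, 0xa0, 0x18, 0x5f, 0x85]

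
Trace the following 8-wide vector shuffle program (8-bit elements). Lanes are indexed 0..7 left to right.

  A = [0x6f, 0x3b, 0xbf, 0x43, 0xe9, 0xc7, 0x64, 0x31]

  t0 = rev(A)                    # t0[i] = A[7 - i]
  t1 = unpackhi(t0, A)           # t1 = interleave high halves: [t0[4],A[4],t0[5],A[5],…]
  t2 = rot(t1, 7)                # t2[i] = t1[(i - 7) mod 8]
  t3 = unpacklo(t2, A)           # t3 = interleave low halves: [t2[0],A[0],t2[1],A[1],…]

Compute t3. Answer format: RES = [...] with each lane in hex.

RES = [ 0xe9  0x6f  0xbf  0x3b  0xc7  0xbf  0x3b  0x43 ]

t0 = [0x31, 0x64, 0xc7, 0xe9, 0x43, 0xbf, 0x3b, 0x6f]
t1 = [0x43, 0xe9, 0xbf, 0xc7, 0x3b, 0x64, 0x6f, 0x31]
t2 = [0xe9, 0xbf, 0xc7, 0x3b, 0x64, 0x6f, 0x31, 0x43]
t3 = [0xe9, 0x6f, 0xbf, 0x3b, 0xc7, 0xbf, 0x3b, 0x43]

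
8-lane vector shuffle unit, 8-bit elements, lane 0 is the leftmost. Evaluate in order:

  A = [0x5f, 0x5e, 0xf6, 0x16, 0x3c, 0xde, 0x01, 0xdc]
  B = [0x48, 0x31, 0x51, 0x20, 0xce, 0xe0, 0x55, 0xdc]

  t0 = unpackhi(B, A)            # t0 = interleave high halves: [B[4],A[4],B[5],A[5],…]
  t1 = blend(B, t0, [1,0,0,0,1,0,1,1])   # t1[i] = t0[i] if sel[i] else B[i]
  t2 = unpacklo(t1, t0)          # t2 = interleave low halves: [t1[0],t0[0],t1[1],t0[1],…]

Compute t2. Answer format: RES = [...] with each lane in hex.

  t0: ce 3c e0 de 55 01 dc dc
  t1: ce 31 51 20 55 e0 dc dc
  t2: ce ce 31 3c 51 e0 20 de

RES = [0xce, 0xce, 0x31, 0x3c, 0x51, 0xe0, 0x20, 0xde]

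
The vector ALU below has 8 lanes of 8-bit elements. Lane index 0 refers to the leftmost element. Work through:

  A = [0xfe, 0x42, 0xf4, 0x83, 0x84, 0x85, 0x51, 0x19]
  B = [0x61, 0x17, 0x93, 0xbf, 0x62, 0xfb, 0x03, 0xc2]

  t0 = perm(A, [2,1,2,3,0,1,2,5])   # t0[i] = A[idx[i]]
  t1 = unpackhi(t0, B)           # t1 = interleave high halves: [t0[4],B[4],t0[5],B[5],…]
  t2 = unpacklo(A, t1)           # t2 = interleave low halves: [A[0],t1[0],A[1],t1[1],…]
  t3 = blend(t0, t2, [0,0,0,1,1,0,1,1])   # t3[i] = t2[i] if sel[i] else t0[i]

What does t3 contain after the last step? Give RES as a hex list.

RES = [ 0xf4  0x42  0xf4  0x62  0xf4  0x42  0x83  0xfb ]

  t0: f4 42 f4 83 fe 42 f4 85
  t1: fe 62 42 fb f4 03 85 c2
  t2: fe fe 42 62 f4 42 83 fb
  t3: f4 42 f4 62 f4 42 83 fb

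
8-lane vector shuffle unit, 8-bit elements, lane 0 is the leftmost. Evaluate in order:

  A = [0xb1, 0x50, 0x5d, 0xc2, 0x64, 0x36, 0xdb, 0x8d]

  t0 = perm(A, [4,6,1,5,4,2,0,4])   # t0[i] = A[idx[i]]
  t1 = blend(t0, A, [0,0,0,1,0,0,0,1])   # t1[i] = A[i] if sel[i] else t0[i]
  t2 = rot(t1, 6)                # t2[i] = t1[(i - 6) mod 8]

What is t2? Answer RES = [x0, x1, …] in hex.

RES = [ 0x50  0xc2  0x64  0x5d  0xb1  0x8d  0x64  0xdb ]

t0 = [0x64, 0xdb, 0x50, 0x36, 0x64, 0x5d, 0xb1, 0x64]
t1 = [0x64, 0xdb, 0x50, 0xc2, 0x64, 0x5d, 0xb1, 0x8d]
t2 = [0x50, 0xc2, 0x64, 0x5d, 0xb1, 0x8d, 0x64, 0xdb]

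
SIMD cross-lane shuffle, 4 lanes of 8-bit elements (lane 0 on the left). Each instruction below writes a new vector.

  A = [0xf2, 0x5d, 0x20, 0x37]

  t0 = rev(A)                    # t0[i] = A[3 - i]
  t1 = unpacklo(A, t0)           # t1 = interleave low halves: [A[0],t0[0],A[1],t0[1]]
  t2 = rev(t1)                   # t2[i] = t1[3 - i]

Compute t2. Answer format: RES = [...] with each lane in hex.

RES = [0x20, 0x5d, 0x37, 0xf2]

  t0: 37 20 5d f2
  t1: f2 37 5d 20
  t2: 20 5d 37 f2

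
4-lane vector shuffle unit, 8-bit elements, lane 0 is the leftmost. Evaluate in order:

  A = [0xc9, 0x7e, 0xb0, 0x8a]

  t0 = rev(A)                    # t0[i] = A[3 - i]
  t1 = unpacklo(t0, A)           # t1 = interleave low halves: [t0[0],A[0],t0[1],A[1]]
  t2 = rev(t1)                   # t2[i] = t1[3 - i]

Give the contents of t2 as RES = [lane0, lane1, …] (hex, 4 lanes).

RES = [ 0x7e  0xb0  0xc9  0x8a ]

  t0: 8a b0 7e c9
  t1: 8a c9 b0 7e
  t2: 7e b0 c9 8a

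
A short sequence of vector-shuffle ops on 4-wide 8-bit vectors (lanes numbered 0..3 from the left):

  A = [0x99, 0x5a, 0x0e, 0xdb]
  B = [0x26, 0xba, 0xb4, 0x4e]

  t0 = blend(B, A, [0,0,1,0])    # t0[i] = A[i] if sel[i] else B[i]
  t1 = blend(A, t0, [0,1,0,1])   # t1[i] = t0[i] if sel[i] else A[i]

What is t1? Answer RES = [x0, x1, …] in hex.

  t0: 26 ba 0e 4e
  t1: 99 ba 0e 4e

RES = [ 0x99  0xba  0x0e  0x4e ]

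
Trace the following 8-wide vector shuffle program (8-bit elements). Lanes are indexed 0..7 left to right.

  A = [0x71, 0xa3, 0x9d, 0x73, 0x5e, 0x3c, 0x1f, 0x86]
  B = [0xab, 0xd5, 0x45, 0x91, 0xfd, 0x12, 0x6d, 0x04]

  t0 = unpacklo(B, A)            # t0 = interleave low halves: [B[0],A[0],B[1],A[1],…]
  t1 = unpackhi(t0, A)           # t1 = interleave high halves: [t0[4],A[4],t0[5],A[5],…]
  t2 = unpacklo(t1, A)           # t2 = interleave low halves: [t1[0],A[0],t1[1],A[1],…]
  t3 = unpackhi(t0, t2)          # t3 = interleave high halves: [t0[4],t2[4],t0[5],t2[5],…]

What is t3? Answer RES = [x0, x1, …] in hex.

→ t0 |ab|71|d5|a3|45|9d|91|73|
→ t1 |45|5e|9d|3c|91|1f|73|86|
→ t2 |45|71|5e|a3|9d|9d|3c|73|
→ t3 |45|9d|9d|9d|91|3c|73|73|

RES = [ 0x45  0x9d  0x9d  0x9d  0x91  0x3c  0x73  0x73 ]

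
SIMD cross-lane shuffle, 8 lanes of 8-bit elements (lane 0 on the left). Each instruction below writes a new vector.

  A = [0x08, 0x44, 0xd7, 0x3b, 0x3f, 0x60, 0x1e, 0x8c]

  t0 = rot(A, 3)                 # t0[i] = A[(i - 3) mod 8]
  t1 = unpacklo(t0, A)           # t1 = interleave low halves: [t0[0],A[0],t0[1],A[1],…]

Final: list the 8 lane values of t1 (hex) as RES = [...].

t0 = [0x60, 0x1e, 0x8c, 0x08, 0x44, 0xd7, 0x3b, 0x3f]
t1 = [0x60, 0x08, 0x1e, 0x44, 0x8c, 0xd7, 0x08, 0x3b]

RES = [0x60, 0x08, 0x1e, 0x44, 0x8c, 0xd7, 0x08, 0x3b]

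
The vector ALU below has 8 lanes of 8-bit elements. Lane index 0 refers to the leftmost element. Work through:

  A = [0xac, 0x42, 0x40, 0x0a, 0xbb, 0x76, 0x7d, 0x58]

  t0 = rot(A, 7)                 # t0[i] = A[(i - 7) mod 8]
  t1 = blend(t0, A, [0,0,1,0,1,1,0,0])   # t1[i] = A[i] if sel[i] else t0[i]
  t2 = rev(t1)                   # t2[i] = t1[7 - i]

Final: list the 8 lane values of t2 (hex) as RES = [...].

→ t0 |42|40|0a|bb|76|7d|58|ac|
→ t1 |42|40|40|bb|bb|76|58|ac|
→ t2 |ac|58|76|bb|bb|40|40|42|

RES = [ 0xac  0x58  0x76  0xbb  0xbb  0x40  0x40  0x42 ]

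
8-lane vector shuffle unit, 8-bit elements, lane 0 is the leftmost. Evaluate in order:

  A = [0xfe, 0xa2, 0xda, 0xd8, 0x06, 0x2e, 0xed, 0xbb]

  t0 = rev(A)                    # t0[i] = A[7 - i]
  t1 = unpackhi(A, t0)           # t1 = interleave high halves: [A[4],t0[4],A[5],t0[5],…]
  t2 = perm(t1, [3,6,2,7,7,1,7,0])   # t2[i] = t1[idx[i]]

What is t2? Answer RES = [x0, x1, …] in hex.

RES = [ 0xda  0xbb  0x2e  0xfe  0xfe  0xd8  0xfe  0x06 ]

t0 = [0xbb, 0xed, 0x2e, 0x06, 0xd8, 0xda, 0xa2, 0xfe]
t1 = [0x06, 0xd8, 0x2e, 0xda, 0xed, 0xa2, 0xbb, 0xfe]
t2 = [0xda, 0xbb, 0x2e, 0xfe, 0xfe, 0xd8, 0xfe, 0x06]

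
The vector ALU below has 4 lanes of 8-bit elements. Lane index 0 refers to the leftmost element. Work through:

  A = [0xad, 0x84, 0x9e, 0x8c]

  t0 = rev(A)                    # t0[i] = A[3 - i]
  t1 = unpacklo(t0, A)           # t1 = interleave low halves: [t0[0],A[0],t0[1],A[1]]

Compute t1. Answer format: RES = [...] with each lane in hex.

  t0: 8c 9e 84 ad
  t1: 8c ad 9e 84

RES = [ 0x8c  0xad  0x9e  0x84 ]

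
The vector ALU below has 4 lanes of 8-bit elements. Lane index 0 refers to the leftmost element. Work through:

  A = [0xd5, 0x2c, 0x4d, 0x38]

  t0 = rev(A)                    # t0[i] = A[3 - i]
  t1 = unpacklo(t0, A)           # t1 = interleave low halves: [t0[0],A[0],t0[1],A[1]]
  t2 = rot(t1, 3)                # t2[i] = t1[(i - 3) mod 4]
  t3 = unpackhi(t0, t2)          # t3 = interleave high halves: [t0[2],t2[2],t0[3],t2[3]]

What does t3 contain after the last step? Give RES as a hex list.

RES = [ 0x2c  0x2c  0xd5  0x38 ]

  t0: 38 4d 2c d5
  t1: 38 d5 4d 2c
  t2: d5 4d 2c 38
  t3: 2c 2c d5 38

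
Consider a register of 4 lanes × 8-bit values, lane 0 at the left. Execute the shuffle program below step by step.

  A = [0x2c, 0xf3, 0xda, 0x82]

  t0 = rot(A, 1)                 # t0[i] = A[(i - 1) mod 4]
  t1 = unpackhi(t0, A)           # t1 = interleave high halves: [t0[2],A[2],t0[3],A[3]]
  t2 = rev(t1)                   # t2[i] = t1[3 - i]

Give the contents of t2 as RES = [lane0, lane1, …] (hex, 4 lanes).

t0 = [0x82, 0x2c, 0xf3, 0xda]
t1 = [0xf3, 0xda, 0xda, 0x82]
t2 = [0x82, 0xda, 0xda, 0xf3]

RES = [0x82, 0xda, 0xda, 0xf3]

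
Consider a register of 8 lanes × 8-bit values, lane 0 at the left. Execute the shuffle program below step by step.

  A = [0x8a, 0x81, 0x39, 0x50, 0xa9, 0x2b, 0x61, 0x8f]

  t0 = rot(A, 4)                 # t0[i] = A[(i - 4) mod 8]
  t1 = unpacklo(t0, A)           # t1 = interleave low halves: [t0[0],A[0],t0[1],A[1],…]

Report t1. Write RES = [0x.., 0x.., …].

→ t0 |a9|2b|61|8f|8a|81|39|50|
→ t1 |a9|8a|2b|81|61|39|8f|50|

RES = [ 0xa9  0x8a  0x2b  0x81  0x61  0x39  0x8f  0x50 ]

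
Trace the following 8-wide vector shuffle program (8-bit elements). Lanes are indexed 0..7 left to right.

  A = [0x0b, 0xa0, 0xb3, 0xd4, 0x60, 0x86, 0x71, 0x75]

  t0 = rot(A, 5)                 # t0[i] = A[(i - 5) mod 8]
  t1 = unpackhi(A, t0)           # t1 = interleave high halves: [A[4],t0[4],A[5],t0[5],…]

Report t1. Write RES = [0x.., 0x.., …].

RES = [ 0x60  0x75  0x86  0x0b  0x71  0xa0  0x75  0xb3 ]

  t0: d4 60 86 71 75 0b a0 b3
  t1: 60 75 86 0b 71 a0 75 b3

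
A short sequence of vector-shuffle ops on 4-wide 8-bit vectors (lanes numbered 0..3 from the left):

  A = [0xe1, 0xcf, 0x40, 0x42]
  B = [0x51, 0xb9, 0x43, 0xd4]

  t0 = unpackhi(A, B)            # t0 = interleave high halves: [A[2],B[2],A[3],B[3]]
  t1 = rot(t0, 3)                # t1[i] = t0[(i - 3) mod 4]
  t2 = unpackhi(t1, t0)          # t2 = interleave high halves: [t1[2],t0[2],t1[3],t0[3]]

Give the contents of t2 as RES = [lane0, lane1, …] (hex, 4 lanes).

RES = [0xd4, 0x42, 0x40, 0xd4]

→ t0 |40|43|42|d4|
→ t1 |43|42|d4|40|
→ t2 |d4|42|40|d4|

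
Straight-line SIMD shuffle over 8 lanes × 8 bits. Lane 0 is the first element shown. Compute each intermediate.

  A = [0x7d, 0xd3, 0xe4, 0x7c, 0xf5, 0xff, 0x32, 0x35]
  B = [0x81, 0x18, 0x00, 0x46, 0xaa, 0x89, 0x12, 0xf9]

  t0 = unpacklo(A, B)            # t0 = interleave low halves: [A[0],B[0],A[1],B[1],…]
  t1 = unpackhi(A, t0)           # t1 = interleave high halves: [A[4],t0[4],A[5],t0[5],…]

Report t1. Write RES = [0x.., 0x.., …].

t0 = [0x7d, 0x81, 0xd3, 0x18, 0xe4, 0x00, 0x7c, 0x46]
t1 = [0xf5, 0xe4, 0xff, 0x00, 0x32, 0x7c, 0x35, 0x46]

RES = [0xf5, 0xe4, 0xff, 0x00, 0x32, 0x7c, 0x35, 0x46]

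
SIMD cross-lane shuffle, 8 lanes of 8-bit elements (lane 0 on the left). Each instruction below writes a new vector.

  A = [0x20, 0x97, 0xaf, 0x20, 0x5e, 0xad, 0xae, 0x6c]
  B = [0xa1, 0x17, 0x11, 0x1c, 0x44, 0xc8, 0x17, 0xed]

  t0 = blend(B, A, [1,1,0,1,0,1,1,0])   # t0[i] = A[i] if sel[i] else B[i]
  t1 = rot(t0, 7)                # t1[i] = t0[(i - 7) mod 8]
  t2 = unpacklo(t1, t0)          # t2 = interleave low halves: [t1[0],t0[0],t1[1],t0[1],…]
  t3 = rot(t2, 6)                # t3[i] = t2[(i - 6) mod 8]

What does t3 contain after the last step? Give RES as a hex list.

→ t0 |20|97|11|20|44|ad|ae|ed|
→ t1 |97|11|20|44|ad|ae|ed|20|
→ t2 |97|20|11|97|20|11|44|20|
→ t3 |11|97|20|11|44|20|97|20|

RES = [ 0x11  0x97  0x20  0x11  0x44  0x20  0x97  0x20 ]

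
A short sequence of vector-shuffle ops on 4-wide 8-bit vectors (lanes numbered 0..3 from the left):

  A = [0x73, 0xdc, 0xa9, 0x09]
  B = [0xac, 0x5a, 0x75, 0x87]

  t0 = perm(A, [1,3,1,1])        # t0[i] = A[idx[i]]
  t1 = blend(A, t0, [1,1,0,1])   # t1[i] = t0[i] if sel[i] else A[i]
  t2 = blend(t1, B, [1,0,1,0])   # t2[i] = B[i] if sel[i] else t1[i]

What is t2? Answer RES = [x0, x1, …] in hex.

→ t0 |dc|09|dc|dc|
→ t1 |dc|09|a9|dc|
→ t2 |ac|09|75|dc|

RES = [ 0xac  0x09  0x75  0xdc ]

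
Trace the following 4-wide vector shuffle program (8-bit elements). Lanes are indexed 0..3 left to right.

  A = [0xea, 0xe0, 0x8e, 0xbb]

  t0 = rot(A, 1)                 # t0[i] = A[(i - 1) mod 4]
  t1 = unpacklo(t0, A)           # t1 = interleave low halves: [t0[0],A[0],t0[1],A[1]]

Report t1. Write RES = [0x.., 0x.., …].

RES = [ 0xbb  0xea  0xea  0xe0 ]

  t0: bb ea e0 8e
  t1: bb ea ea e0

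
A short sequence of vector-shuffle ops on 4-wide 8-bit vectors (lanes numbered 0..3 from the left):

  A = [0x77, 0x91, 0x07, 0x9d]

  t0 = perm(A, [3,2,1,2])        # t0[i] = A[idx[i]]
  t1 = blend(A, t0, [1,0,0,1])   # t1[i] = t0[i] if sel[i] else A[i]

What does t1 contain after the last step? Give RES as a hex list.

RES = [ 0x9d  0x91  0x07  0x07 ]

→ t0 |9d|07|91|07|
→ t1 |9d|91|07|07|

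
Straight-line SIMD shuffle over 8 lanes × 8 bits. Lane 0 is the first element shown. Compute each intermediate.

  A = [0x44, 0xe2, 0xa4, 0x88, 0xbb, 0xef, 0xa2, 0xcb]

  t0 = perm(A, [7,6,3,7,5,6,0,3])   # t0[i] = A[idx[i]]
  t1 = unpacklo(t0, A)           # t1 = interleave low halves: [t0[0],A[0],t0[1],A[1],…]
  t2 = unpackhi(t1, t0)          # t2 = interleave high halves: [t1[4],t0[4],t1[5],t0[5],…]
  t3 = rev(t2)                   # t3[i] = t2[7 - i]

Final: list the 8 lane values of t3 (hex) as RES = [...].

  t0: cb a2 88 cb ef a2 44 88
  t1: cb 44 a2 e2 88 a4 cb 88
  t2: 88 ef a4 a2 cb 44 88 88
  t3: 88 88 44 cb a2 a4 ef 88

RES = [ 0x88  0x88  0x44  0xcb  0xa2  0xa4  0xef  0x88 ]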